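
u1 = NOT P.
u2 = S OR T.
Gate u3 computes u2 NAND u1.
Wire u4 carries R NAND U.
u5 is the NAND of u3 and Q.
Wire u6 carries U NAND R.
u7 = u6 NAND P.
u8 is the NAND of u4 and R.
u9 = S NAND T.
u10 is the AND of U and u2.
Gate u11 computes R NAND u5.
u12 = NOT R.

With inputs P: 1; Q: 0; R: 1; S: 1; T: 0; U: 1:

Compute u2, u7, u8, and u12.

u2 = S OR T = 1 OR 0 = 1
u4 = R NAND U = 1 NAND 1 = 0
u6 = U NAND R = 1 NAND 1 = 0
u7 = u6 NAND P = 0 NAND 1 = 1
u8 = u4 NAND R = 0 NAND 1 = 1
u12 = NOT R = NOT 1 = 0

u2 = 1; u7 = 1; u8 = 1; u12 = 0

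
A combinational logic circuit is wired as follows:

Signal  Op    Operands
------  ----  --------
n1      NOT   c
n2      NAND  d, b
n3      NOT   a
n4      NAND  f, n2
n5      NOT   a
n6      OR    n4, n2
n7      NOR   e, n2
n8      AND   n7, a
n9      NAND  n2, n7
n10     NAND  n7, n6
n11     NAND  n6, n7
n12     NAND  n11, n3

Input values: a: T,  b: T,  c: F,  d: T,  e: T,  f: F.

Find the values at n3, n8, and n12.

n3 = F, n8 = F, n12 = T

n2 = d NAND b = T NAND T = F
n3 = NOT a = NOT T = F
n4 = f NAND n2 = F NAND F = T
n6 = n4 OR n2 = T OR F = T
n7 = e NOR n2 = T NOR F = F
n8 = n7 AND a = F AND T = F
n11 = n6 NAND n7 = T NAND F = T
n12 = n11 NAND n3 = T NAND F = T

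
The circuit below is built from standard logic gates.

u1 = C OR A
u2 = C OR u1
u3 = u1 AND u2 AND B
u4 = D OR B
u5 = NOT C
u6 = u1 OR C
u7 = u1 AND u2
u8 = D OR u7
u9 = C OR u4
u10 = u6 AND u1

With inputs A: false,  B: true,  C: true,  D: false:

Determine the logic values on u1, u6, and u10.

u1 = C OR A = true OR false = true
u6 = u1 OR C = true OR true = true
u10 = u6 AND u1 = true AND true = true

u1 = true, u6 = true, u10 = true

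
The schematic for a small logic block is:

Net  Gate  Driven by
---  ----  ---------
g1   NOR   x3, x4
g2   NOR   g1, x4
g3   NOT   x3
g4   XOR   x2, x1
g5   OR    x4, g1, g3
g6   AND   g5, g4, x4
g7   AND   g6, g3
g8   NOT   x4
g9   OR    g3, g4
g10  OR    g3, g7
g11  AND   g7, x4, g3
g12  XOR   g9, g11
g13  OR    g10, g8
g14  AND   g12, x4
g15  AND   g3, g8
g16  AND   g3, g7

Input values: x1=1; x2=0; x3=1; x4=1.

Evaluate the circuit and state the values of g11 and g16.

g1 = x3 NOR x4 = 1 NOR 1 = 0
g3 = NOT x3 = NOT 1 = 0
g4 = x2 XOR x1 = 0 XOR 1 = 1
g5 = x4 OR g1 OR g3 = 1 OR 0 OR 0 = 1
g6 = g5 AND g4 AND x4 = 1 AND 1 AND 1 = 1
g7 = g6 AND g3 = 1 AND 0 = 0
g11 = g7 AND x4 AND g3 = 0 AND 1 AND 0 = 0
g16 = g3 AND g7 = 0 AND 0 = 0

g11 = 0; g16 = 0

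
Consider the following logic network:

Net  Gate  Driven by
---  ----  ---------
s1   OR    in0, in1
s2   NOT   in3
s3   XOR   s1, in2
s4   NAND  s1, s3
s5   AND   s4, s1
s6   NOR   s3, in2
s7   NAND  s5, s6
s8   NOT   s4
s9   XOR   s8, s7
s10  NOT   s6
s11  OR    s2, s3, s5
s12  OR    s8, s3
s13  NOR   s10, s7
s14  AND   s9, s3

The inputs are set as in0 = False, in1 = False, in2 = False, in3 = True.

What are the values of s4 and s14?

s4 = True  s14 = False

s1 = in0 OR in1 = False OR False = False
s3 = s1 XOR in2 = False XOR False = False
s4 = s1 NAND s3 = False NAND False = True
s5 = s4 AND s1 = True AND False = False
s6 = s3 NOR in2 = False NOR False = True
s7 = s5 NAND s6 = False NAND True = True
s8 = NOT s4 = NOT True = False
s9 = s8 XOR s7 = False XOR True = True
s14 = s9 AND s3 = True AND False = False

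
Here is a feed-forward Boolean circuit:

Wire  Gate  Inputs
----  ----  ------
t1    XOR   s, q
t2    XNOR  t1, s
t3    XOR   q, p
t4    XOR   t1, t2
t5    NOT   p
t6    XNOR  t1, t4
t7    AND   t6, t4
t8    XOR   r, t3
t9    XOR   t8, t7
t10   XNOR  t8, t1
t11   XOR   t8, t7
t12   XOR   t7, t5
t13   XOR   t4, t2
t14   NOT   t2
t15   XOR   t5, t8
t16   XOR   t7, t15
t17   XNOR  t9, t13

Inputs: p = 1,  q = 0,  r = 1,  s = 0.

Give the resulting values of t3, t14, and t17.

t3 = 1, t14 = 0, t17 = 1

t1 = s XOR q = 0 XOR 0 = 0
t2 = t1 XNOR s = 0 XNOR 0 = 1
t3 = q XOR p = 0 XOR 1 = 1
t4 = t1 XOR t2 = 0 XOR 1 = 1
t6 = t1 XNOR t4 = 0 XNOR 1 = 0
t7 = t6 AND t4 = 0 AND 1 = 0
t8 = r XOR t3 = 1 XOR 1 = 0
t9 = t8 XOR t7 = 0 XOR 0 = 0
t13 = t4 XOR t2 = 1 XOR 1 = 0
t14 = NOT t2 = NOT 1 = 0
t17 = t9 XNOR t13 = 0 XNOR 0 = 1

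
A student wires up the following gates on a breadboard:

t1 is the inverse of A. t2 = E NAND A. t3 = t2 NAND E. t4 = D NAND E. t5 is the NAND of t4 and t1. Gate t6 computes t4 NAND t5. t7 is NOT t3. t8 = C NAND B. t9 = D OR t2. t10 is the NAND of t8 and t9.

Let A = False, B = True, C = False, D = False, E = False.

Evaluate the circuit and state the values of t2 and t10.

t2 = E NAND A = False NAND False = True
t8 = C NAND B = False NAND True = True
t9 = D OR t2 = False OR True = True
t10 = t8 NAND t9 = True NAND True = False

t2 = True  t10 = False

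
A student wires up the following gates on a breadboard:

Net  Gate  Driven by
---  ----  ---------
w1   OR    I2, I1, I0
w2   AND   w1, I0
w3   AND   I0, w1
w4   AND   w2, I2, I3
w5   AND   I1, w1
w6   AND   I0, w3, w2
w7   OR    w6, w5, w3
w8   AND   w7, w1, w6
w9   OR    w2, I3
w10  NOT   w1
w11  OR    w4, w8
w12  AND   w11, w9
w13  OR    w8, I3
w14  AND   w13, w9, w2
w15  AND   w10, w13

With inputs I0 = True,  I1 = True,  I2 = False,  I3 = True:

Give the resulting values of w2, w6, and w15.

w1 = I2 OR I1 OR I0 = False OR True OR True = True
w2 = w1 AND I0 = True AND True = True
w3 = I0 AND w1 = True AND True = True
w5 = I1 AND w1 = True AND True = True
w6 = I0 AND w3 AND w2 = True AND True AND True = True
w7 = w6 OR w5 OR w3 = True OR True OR True = True
w8 = w7 AND w1 AND w6 = True AND True AND True = True
w10 = NOT w1 = NOT True = False
w13 = w8 OR I3 = True OR True = True
w15 = w10 AND w13 = False AND True = False

w2 = True, w6 = True, w15 = False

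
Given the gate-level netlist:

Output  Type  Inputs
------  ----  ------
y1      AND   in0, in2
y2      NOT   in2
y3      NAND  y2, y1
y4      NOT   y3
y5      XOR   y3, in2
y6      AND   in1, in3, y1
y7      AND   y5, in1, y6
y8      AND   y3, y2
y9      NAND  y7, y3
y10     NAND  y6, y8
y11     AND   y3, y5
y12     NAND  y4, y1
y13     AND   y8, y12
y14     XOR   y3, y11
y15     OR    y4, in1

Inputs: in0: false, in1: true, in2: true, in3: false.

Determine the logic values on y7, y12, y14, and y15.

y1 = in0 AND in2 = false AND true = false
y2 = NOT in2 = NOT true = false
y3 = y2 NAND y1 = false NAND false = true
y4 = NOT y3 = NOT true = false
y5 = y3 XOR in2 = true XOR true = false
y6 = in1 AND in3 AND y1 = true AND false AND false = false
y7 = y5 AND in1 AND y6 = false AND true AND false = false
y11 = y3 AND y5 = true AND false = false
y12 = y4 NAND y1 = false NAND false = true
y14 = y3 XOR y11 = true XOR false = true
y15 = y4 OR in1 = false OR true = true

y7 = false; y12 = true; y14 = true; y15 = true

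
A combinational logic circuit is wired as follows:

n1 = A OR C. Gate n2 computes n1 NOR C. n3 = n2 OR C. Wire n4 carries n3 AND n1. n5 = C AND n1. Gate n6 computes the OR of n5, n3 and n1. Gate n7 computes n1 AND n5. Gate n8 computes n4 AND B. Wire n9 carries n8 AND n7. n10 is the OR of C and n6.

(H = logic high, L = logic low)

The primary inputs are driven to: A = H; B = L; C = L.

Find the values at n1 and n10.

n1 = H, n10 = H

n1 = A OR C = H OR L = H
n2 = n1 NOR C = H NOR L = L
n3 = n2 OR C = L OR L = L
n5 = C AND n1 = L AND H = L
n6 = n5 OR n3 OR n1 = L OR L OR H = H
n10 = C OR n6 = L OR H = H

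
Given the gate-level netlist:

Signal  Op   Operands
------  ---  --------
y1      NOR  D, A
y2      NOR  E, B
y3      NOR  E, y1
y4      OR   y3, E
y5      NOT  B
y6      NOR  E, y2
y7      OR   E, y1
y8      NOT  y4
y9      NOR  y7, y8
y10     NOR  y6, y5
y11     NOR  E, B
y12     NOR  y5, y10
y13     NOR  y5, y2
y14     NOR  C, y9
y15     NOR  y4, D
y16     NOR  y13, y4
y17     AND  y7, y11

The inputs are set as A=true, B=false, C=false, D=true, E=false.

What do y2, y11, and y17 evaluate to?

y2 = true, y11 = true, y17 = false

y1 = D NOR A = true NOR true = false
y2 = E NOR B = false NOR false = true
y7 = E OR y1 = false OR false = false
y11 = E NOR B = false NOR false = true
y17 = y7 AND y11 = false AND true = false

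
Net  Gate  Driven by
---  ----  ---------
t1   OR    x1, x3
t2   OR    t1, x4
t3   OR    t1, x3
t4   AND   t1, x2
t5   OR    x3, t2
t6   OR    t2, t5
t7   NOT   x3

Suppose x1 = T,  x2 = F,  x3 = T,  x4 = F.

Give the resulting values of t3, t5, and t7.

t1 = x1 OR x3 = T OR T = T
t2 = t1 OR x4 = T OR F = T
t3 = t1 OR x3 = T OR T = T
t5 = x3 OR t2 = T OR T = T
t7 = NOT x3 = NOT T = F

t3 = T  t5 = T  t7 = F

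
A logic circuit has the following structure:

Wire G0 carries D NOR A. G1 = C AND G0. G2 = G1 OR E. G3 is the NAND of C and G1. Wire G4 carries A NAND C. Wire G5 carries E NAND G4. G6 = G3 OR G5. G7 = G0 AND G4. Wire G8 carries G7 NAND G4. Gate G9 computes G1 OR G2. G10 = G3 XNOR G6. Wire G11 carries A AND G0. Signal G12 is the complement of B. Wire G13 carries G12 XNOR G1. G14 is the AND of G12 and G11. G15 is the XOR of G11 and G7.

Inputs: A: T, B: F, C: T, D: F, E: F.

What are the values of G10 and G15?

G10 = T, G15 = F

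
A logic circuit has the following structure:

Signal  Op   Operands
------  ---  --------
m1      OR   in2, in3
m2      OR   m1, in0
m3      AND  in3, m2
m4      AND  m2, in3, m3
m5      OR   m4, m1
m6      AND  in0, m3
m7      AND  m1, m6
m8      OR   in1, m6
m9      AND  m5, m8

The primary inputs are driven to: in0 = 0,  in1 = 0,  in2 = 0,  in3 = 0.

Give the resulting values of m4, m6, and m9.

m1 = in2 OR in3 = 0 OR 0 = 0
m2 = m1 OR in0 = 0 OR 0 = 0
m3 = in3 AND m2 = 0 AND 0 = 0
m4 = m2 AND in3 AND m3 = 0 AND 0 AND 0 = 0
m5 = m4 OR m1 = 0 OR 0 = 0
m6 = in0 AND m3 = 0 AND 0 = 0
m8 = in1 OR m6 = 0 OR 0 = 0
m9 = m5 AND m8 = 0 AND 0 = 0

m4 = 0  m6 = 0  m9 = 0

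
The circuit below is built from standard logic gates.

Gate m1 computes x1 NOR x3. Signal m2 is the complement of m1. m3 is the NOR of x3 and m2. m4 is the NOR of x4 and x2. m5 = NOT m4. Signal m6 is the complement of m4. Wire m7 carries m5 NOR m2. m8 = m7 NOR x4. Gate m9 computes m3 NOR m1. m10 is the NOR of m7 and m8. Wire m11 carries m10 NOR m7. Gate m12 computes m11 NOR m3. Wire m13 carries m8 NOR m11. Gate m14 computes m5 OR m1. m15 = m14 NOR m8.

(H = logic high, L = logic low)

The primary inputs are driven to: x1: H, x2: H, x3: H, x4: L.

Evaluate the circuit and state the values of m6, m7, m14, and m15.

m6 = H, m7 = L, m14 = H, m15 = L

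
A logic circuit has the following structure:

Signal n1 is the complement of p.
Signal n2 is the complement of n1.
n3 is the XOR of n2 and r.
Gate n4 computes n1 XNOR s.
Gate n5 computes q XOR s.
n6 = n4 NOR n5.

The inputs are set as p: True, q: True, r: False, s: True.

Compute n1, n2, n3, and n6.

n1 = False; n2 = True; n3 = True; n6 = True

n1 = NOT p = NOT True = False
n2 = NOT n1 = NOT False = True
n3 = n2 XOR r = True XOR False = True
n4 = n1 XNOR s = False XNOR True = False
n5 = q XOR s = True XOR True = False
n6 = n4 NOR n5 = False NOR False = True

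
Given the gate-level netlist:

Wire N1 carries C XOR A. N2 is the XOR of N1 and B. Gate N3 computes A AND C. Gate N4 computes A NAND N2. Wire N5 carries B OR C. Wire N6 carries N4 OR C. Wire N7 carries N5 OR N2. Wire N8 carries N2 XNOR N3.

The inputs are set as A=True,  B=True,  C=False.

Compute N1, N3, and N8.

N1 = True, N3 = False, N8 = True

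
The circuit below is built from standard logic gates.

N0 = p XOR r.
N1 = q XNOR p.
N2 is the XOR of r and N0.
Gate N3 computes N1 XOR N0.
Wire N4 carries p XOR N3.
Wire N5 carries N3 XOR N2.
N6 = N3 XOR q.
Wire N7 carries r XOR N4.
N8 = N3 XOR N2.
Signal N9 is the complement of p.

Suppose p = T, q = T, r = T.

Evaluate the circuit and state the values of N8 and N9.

N0 = p XOR r = T XOR T = F
N1 = q XNOR p = T XNOR T = T
N2 = r XOR N0 = T XOR F = T
N3 = N1 XOR N0 = T XOR F = T
N8 = N3 XOR N2 = T XOR T = F
N9 = NOT p = NOT T = F

N8 = F  N9 = F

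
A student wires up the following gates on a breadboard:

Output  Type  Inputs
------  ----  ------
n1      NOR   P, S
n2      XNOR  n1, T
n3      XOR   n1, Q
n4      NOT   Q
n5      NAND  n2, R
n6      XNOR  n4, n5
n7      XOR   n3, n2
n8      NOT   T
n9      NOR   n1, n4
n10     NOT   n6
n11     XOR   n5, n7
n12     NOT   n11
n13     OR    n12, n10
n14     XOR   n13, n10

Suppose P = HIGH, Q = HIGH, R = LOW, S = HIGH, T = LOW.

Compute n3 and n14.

n1 = P NOR S = HIGH NOR HIGH = LOW
n2 = n1 XNOR T = LOW XNOR LOW = HIGH
n3 = n1 XOR Q = LOW XOR HIGH = HIGH
n4 = NOT Q = NOT HIGH = LOW
n5 = n2 NAND R = HIGH NAND LOW = HIGH
n6 = n4 XNOR n5 = LOW XNOR HIGH = LOW
n7 = n3 XOR n2 = HIGH XOR HIGH = LOW
n10 = NOT n6 = NOT LOW = HIGH
n11 = n5 XOR n7 = HIGH XOR LOW = HIGH
n12 = NOT n11 = NOT HIGH = LOW
n13 = n12 OR n10 = LOW OR HIGH = HIGH
n14 = n13 XOR n10 = HIGH XOR HIGH = LOW

n3 = HIGH, n14 = LOW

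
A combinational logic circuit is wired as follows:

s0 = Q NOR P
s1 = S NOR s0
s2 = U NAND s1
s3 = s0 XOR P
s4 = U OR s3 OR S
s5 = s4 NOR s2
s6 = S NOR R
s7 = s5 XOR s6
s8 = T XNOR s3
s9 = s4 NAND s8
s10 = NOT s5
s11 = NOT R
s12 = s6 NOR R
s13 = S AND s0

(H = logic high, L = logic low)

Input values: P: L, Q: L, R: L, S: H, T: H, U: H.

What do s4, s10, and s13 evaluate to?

s4 = H, s10 = H, s13 = H

s0 = Q NOR P = L NOR L = H
s1 = S NOR s0 = H NOR H = L
s2 = U NAND s1 = H NAND L = H
s3 = s0 XOR P = H XOR L = H
s4 = U OR s3 OR S = H OR H OR H = H
s5 = s4 NOR s2 = H NOR H = L
s10 = NOT s5 = NOT L = H
s13 = S AND s0 = H AND H = H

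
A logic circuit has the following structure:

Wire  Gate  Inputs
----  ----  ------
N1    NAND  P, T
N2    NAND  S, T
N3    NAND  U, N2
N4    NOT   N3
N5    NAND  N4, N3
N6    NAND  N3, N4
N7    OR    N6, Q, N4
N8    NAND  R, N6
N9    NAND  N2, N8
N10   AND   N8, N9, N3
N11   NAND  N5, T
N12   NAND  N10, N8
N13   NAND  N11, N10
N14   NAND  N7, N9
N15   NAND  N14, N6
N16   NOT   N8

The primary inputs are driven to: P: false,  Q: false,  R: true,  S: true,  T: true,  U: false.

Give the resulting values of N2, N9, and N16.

N2 = false, N9 = true, N16 = true

N2 = S NAND T = true NAND true = false
N3 = U NAND N2 = false NAND false = true
N4 = NOT N3 = NOT true = false
N6 = N3 NAND N4 = true NAND false = true
N8 = R NAND N6 = true NAND true = false
N9 = N2 NAND N8 = false NAND false = true
N16 = NOT N8 = NOT false = true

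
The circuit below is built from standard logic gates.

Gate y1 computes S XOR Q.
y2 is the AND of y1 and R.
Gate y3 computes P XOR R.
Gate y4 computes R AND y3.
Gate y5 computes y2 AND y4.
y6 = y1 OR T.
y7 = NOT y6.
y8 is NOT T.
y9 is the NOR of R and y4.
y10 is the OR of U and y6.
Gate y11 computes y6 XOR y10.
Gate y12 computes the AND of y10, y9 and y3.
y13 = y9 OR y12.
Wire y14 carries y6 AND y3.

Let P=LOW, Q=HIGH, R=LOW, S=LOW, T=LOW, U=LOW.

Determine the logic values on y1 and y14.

y1 = S XOR Q = LOW XOR HIGH = HIGH
y3 = P XOR R = LOW XOR LOW = LOW
y6 = y1 OR T = HIGH OR LOW = HIGH
y14 = y6 AND y3 = HIGH AND LOW = LOW

y1 = HIGH, y14 = LOW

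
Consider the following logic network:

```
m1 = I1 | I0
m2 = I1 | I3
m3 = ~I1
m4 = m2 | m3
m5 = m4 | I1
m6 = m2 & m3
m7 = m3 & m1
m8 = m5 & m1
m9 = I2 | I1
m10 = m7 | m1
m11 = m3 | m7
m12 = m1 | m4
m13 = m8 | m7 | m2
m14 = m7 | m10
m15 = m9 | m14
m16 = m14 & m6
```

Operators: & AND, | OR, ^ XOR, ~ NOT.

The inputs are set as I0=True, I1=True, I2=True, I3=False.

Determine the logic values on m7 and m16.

m7 = False, m16 = False

m1 = I1 OR I0 = True OR True = True
m2 = I1 OR I3 = True OR False = True
m3 = NOT I1 = NOT True = False
m6 = m2 AND m3 = True AND False = False
m7 = m3 AND m1 = False AND True = False
m10 = m7 OR m1 = False OR True = True
m14 = m7 OR m10 = False OR True = True
m16 = m14 AND m6 = True AND False = False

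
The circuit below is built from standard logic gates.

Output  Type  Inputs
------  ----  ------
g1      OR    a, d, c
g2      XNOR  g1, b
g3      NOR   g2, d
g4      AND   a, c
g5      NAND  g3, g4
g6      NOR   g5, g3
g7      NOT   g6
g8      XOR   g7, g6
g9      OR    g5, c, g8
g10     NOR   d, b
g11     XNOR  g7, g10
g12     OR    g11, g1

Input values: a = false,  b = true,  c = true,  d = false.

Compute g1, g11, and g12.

g1 = a OR d OR c = false OR false OR true = true
g2 = g1 XNOR b = true XNOR true = true
g3 = g2 NOR d = true NOR false = false
g4 = a AND c = false AND true = false
g5 = g3 NAND g4 = false NAND false = true
g6 = g5 NOR g3 = true NOR false = false
g7 = NOT g6 = NOT false = true
g10 = d NOR b = false NOR true = false
g11 = g7 XNOR g10 = true XNOR false = false
g12 = g11 OR g1 = false OR true = true

g1 = true; g11 = false; g12 = true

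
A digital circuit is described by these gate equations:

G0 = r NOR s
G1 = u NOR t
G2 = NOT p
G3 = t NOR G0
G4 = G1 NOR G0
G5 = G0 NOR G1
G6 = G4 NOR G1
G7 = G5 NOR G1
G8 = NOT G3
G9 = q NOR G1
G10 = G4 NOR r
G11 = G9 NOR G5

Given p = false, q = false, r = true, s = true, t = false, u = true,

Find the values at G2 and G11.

G2 = true  G11 = false

G0 = r NOR s = true NOR true = false
G1 = u NOR t = true NOR false = false
G2 = NOT p = NOT false = true
G5 = G0 NOR G1 = false NOR false = true
G9 = q NOR G1 = false NOR false = true
G11 = G9 NOR G5 = true NOR true = false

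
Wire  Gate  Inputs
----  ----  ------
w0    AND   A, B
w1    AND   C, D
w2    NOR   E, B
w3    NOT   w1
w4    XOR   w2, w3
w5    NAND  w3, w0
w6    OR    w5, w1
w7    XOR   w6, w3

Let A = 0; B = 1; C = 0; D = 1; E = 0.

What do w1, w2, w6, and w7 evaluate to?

w0 = A AND B = 0 AND 1 = 0
w1 = C AND D = 0 AND 1 = 0
w2 = E NOR B = 0 NOR 1 = 0
w3 = NOT w1 = NOT 0 = 1
w5 = w3 NAND w0 = 1 NAND 0 = 1
w6 = w5 OR w1 = 1 OR 0 = 1
w7 = w6 XOR w3 = 1 XOR 1 = 0

w1 = 0, w2 = 0, w6 = 1, w7 = 0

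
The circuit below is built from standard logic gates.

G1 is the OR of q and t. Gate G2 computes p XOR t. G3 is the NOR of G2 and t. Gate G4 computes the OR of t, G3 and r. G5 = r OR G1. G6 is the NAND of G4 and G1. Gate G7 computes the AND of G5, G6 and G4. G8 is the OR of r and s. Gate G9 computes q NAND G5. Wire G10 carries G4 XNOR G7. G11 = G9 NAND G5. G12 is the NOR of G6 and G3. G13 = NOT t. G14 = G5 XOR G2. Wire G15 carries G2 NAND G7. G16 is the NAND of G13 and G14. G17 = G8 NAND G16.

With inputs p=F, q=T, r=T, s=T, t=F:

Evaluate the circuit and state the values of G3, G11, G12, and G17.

G3 = T, G11 = T, G12 = F, G17 = T

G1 = q OR t = T OR F = T
G2 = p XOR t = F XOR F = F
G3 = G2 NOR t = F NOR F = T
G4 = t OR G3 OR r = F OR T OR T = T
G5 = r OR G1 = T OR T = T
G6 = G4 NAND G1 = T NAND T = F
G8 = r OR s = T OR T = T
G9 = q NAND G5 = T NAND T = F
G11 = G9 NAND G5 = F NAND T = T
G12 = G6 NOR G3 = F NOR T = F
G13 = NOT t = NOT F = T
G14 = G5 XOR G2 = T XOR F = T
G16 = G13 NAND G14 = T NAND T = F
G17 = G8 NAND G16 = T NAND F = T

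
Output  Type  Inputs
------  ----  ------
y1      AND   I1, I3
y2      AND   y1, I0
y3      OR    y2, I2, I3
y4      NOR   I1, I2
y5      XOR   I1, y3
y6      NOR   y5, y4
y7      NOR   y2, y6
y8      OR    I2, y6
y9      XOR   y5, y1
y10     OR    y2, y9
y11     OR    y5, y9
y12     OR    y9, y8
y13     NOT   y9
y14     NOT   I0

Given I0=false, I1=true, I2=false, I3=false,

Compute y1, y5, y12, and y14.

y1 = I1 AND I3 = true AND false = false
y2 = y1 AND I0 = false AND false = false
y3 = y2 OR I2 OR I3 = false OR false OR false = false
y4 = I1 NOR I2 = true NOR false = false
y5 = I1 XOR y3 = true XOR false = true
y6 = y5 NOR y4 = true NOR false = false
y8 = I2 OR y6 = false OR false = false
y9 = y5 XOR y1 = true XOR false = true
y12 = y9 OR y8 = true OR false = true
y14 = NOT I0 = NOT false = true

y1 = false, y5 = true, y12 = true, y14 = true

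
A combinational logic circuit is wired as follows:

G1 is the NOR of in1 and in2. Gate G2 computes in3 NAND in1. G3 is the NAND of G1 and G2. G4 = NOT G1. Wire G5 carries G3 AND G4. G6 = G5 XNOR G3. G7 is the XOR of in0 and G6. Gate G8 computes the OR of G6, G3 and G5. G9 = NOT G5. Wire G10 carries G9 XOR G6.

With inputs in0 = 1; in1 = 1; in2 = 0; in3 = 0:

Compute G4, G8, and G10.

G4 = 1, G8 = 1, G10 = 1

G1 = in1 NOR in2 = 1 NOR 0 = 0
G2 = in3 NAND in1 = 0 NAND 1 = 1
G3 = G1 NAND G2 = 0 NAND 1 = 1
G4 = NOT G1 = NOT 0 = 1
G5 = G3 AND G4 = 1 AND 1 = 1
G6 = G5 XNOR G3 = 1 XNOR 1 = 1
G8 = G6 OR G3 OR G5 = 1 OR 1 OR 1 = 1
G9 = NOT G5 = NOT 1 = 0
G10 = G9 XOR G6 = 0 XOR 1 = 1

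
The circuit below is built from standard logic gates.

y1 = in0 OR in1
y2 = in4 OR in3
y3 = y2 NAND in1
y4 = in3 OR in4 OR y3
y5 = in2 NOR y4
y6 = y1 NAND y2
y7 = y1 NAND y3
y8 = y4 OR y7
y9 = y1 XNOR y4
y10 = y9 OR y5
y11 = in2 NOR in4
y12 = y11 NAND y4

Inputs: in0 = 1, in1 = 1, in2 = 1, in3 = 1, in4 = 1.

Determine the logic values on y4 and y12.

y4 = 1  y12 = 1

y2 = in4 OR in3 = 1 OR 1 = 1
y3 = y2 NAND in1 = 1 NAND 1 = 0
y4 = in3 OR in4 OR y3 = 1 OR 1 OR 0 = 1
y11 = in2 NOR in4 = 1 NOR 1 = 0
y12 = y11 NAND y4 = 0 NAND 1 = 1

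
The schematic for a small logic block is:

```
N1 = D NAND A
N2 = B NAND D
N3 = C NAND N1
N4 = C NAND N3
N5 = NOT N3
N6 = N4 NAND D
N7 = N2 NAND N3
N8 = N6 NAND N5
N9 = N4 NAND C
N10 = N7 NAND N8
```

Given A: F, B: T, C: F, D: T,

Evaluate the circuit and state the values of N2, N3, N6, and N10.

N1 = D NAND A = T NAND F = T
N2 = B NAND D = T NAND T = F
N3 = C NAND N1 = F NAND T = T
N4 = C NAND N3 = F NAND T = T
N5 = NOT N3 = NOT T = F
N6 = N4 NAND D = T NAND T = F
N7 = N2 NAND N3 = F NAND T = T
N8 = N6 NAND N5 = F NAND F = T
N10 = N7 NAND N8 = T NAND T = F

N2 = F; N3 = T; N6 = F; N10 = F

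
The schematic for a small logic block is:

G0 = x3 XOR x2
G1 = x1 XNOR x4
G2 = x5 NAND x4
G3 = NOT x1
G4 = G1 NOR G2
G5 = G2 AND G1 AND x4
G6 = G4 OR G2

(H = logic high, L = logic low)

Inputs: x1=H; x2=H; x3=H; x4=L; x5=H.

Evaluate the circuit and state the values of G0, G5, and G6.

G0 = x3 XOR x2 = H XOR H = L
G1 = x1 XNOR x4 = H XNOR L = L
G2 = x5 NAND x4 = H NAND L = H
G4 = G1 NOR G2 = L NOR H = L
G5 = G2 AND G1 AND x4 = H AND L AND L = L
G6 = G4 OR G2 = L OR H = H

G0 = L, G5 = L, G6 = H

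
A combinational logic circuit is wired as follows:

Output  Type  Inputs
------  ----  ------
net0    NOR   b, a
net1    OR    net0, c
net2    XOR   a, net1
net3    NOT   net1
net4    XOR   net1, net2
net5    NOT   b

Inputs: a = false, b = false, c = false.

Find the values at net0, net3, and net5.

net0 = true, net3 = false, net5 = true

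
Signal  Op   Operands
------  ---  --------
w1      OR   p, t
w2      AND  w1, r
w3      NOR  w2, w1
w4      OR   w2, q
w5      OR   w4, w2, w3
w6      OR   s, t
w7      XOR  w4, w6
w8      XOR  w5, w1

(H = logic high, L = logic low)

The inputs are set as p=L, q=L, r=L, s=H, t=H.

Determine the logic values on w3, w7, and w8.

w3 = L; w7 = H; w8 = H

w1 = p OR t = L OR H = H
w2 = w1 AND r = H AND L = L
w3 = w2 NOR w1 = L NOR H = L
w4 = w2 OR q = L OR L = L
w5 = w4 OR w2 OR w3 = L OR L OR L = L
w6 = s OR t = H OR H = H
w7 = w4 XOR w6 = L XOR H = H
w8 = w5 XOR w1 = L XOR H = H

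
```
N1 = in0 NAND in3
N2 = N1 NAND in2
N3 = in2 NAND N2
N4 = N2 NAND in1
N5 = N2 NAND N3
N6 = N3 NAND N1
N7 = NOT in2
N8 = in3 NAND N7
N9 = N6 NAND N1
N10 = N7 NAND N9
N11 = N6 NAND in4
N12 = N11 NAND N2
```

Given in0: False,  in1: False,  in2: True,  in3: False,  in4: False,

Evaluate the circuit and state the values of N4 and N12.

N4 = True, N12 = True

N1 = in0 NAND in3 = False NAND False = True
N2 = N1 NAND in2 = True NAND True = False
N3 = in2 NAND N2 = True NAND False = True
N4 = N2 NAND in1 = False NAND False = True
N6 = N3 NAND N1 = True NAND True = False
N11 = N6 NAND in4 = False NAND False = True
N12 = N11 NAND N2 = True NAND False = True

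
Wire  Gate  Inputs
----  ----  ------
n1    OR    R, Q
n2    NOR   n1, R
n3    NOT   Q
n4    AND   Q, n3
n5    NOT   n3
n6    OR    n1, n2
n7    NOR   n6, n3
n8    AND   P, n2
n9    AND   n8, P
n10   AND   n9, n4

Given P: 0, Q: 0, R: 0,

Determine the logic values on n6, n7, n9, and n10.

n1 = R OR Q = 0 OR 0 = 0
n2 = n1 NOR R = 0 NOR 0 = 1
n3 = NOT Q = NOT 0 = 1
n4 = Q AND n3 = 0 AND 1 = 0
n6 = n1 OR n2 = 0 OR 1 = 1
n7 = n6 NOR n3 = 1 NOR 1 = 0
n8 = P AND n2 = 0 AND 1 = 0
n9 = n8 AND P = 0 AND 0 = 0
n10 = n9 AND n4 = 0 AND 0 = 0

n6 = 1, n7 = 0, n9 = 0, n10 = 0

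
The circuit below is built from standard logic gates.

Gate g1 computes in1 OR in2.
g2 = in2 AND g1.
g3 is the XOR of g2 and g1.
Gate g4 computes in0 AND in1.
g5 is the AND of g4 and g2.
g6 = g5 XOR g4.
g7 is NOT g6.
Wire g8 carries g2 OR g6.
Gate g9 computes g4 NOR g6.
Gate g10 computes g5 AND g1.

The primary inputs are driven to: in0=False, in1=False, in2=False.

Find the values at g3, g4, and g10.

g3 = False, g4 = False, g10 = False

g1 = in1 OR in2 = False OR False = False
g2 = in2 AND g1 = False AND False = False
g3 = g2 XOR g1 = False XOR False = False
g4 = in0 AND in1 = False AND False = False
g5 = g4 AND g2 = False AND False = False
g10 = g5 AND g1 = False AND False = False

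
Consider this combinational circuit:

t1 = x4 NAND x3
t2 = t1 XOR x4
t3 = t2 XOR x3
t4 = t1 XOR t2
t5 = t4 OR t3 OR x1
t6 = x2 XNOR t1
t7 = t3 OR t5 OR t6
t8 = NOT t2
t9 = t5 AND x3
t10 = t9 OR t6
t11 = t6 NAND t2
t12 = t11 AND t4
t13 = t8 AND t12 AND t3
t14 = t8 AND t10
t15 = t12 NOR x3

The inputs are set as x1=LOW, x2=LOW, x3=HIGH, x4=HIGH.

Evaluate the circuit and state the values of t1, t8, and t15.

t1 = LOW  t8 = LOW  t15 = LOW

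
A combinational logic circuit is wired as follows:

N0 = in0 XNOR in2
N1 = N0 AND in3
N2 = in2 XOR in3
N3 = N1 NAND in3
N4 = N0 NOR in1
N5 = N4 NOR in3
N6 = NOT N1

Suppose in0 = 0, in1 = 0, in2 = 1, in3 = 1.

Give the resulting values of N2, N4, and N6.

N2 = 0; N4 = 1; N6 = 1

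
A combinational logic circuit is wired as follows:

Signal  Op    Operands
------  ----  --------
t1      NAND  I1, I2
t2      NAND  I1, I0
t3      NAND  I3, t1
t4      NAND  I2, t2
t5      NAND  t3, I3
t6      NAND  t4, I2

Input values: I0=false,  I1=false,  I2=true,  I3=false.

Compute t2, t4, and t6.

t2 = true, t4 = false, t6 = true

t2 = I1 NAND I0 = false NAND false = true
t4 = I2 NAND t2 = true NAND true = false
t6 = t4 NAND I2 = false NAND true = true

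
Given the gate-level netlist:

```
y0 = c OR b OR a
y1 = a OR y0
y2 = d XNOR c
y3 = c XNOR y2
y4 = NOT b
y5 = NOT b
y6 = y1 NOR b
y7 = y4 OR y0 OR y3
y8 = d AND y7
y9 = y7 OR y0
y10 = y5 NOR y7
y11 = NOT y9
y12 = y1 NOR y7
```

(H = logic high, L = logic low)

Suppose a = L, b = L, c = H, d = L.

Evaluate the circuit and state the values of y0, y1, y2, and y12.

y0 = H, y1 = H, y2 = L, y12 = L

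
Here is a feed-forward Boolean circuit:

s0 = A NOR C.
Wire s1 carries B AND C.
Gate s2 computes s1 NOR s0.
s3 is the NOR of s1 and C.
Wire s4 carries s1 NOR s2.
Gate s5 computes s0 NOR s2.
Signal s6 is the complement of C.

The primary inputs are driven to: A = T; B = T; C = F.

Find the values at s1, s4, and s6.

s0 = A NOR C = T NOR F = F
s1 = B AND C = T AND F = F
s2 = s1 NOR s0 = F NOR F = T
s4 = s1 NOR s2 = F NOR T = F
s6 = NOT C = NOT F = T

s1 = F  s4 = F  s6 = T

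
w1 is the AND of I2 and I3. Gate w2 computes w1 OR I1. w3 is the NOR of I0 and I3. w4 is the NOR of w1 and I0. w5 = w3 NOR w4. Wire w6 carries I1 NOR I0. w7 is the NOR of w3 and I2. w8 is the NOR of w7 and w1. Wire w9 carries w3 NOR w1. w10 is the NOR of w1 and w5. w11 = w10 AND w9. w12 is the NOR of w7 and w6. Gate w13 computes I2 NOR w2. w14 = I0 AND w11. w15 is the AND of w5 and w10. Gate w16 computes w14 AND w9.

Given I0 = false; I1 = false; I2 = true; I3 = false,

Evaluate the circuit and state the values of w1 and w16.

w1 = false, w16 = false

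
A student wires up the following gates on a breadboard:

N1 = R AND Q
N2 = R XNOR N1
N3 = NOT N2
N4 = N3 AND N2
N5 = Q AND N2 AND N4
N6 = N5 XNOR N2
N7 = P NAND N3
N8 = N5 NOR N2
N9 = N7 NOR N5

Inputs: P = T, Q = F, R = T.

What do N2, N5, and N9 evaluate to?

N1 = R AND Q = T AND F = F
N2 = R XNOR N1 = T XNOR F = F
N3 = NOT N2 = NOT F = T
N4 = N3 AND N2 = T AND F = F
N5 = Q AND N2 AND N4 = F AND F AND F = F
N7 = P NAND N3 = T NAND T = F
N9 = N7 NOR N5 = F NOR F = T

N2 = F  N5 = F  N9 = T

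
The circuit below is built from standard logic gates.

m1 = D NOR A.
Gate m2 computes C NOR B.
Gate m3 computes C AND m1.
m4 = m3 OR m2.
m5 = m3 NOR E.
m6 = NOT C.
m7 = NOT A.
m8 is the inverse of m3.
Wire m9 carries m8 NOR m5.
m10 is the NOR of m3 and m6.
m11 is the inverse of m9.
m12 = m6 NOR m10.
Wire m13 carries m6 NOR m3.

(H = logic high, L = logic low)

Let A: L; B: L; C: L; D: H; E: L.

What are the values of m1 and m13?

m1 = D NOR A = H NOR L = L
m3 = C AND m1 = L AND L = L
m6 = NOT C = NOT L = H
m13 = m6 NOR m3 = H NOR L = L

m1 = L  m13 = L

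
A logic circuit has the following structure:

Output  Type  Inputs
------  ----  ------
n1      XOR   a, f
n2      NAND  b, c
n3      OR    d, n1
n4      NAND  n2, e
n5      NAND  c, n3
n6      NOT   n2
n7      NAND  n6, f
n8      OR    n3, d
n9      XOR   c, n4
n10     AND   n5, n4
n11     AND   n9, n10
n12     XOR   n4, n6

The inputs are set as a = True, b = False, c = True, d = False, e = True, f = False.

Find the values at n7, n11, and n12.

n7 = True, n11 = False, n12 = False

n1 = a XOR f = True XOR False = True
n2 = b NAND c = False NAND True = True
n3 = d OR n1 = False OR True = True
n4 = n2 NAND e = True NAND True = False
n5 = c NAND n3 = True NAND True = False
n6 = NOT n2 = NOT True = False
n7 = n6 NAND f = False NAND False = True
n9 = c XOR n4 = True XOR False = True
n10 = n5 AND n4 = False AND False = False
n11 = n9 AND n10 = True AND False = False
n12 = n4 XOR n6 = False XOR False = False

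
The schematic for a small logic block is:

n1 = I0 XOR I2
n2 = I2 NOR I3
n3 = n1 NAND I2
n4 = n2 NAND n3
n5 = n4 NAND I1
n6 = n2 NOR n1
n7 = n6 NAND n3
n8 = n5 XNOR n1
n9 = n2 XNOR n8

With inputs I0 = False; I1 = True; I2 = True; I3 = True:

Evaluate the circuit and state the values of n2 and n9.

n1 = I0 XOR I2 = False XOR True = True
n2 = I2 NOR I3 = True NOR True = False
n3 = n1 NAND I2 = True NAND True = False
n4 = n2 NAND n3 = False NAND False = True
n5 = n4 NAND I1 = True NAND True = False
n8 = n5 XNOR n1 = False XNOR True = False
n9 = n2 XNOR n8 = False XNOR False = True

n2 = False  n9 = True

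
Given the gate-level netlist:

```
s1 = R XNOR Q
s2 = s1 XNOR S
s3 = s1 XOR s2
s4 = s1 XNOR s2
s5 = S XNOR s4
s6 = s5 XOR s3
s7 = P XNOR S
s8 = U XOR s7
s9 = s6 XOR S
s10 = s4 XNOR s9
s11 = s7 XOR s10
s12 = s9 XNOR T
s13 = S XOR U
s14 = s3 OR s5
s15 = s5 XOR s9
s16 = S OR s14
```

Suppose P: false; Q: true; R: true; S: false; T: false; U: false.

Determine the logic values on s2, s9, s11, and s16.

s1 = R XNOR Q = true XNOR true = true
s2 = s1 XNOR S = true XNOR false = false
s3 = s1 XOR s2 = true XOR false = true
s4 = s1 XNOR s2 = true XNOR false = false
s5 = S XNOR s4 = false XNOR false = true
s6 = s5 XOR s3 = true XOR true = false
s7 = P XNOR S = false XNOR false = true
s9 = s6 XOR S = false XOR false = false
s10 = s4 XNOR s9 = false XNOR false = true
s11 = s7 XOR s10 = true XOR true = false
s14 = s3 OR s5 = true OR true = true
s16 = S OR s14 = false OR true = true

s2 = false, s9 = false, s11 = false, s16 = true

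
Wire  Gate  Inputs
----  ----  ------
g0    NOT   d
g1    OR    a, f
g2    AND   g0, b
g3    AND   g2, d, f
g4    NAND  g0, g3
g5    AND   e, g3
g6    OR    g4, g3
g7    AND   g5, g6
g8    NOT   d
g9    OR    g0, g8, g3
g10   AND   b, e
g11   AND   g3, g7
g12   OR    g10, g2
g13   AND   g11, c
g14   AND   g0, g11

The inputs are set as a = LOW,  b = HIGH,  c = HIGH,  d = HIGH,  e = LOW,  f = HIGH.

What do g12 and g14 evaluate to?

g12 = LOW  g14 = LOW

g0 = NOT d = NOT HIGH = LOW
g2 = g0 AND b = LOW AND HIGH = LOW
g3 = g2 AND d AND f = LOW AND HIGH AND HIGH = LOW
g4 = g0 NAND g3 = LOW NAND LOW = HIGH
g5 = e AND g3 = LOW AND LOW = LOW
g6 = g4 OR g3 = HIGH OR LOW = HIGH
g7 = g5 AND g6 = LOW AND HIGH = LOW
g10 = b AND e = HIGH AND LOW = LOW
g11 = g3 AND g7 = LOW AND LOW = LOW
g12 = g10 OR g2 = LOW OR LOW = LOW
g14 = g0 AND g11 = LOW AND LOW = LOW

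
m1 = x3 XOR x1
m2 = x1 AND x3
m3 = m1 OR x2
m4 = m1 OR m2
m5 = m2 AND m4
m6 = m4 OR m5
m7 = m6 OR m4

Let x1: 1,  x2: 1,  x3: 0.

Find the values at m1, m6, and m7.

m1 = 1  m6 = 1  m7 = 1

m1 = x3 XOR x1 = 0 XOR 1 = 1
m2 = x1 AND x3 = 1 AND 0 = 0
m4 = m1 OR m2 = 1 OR 0 = 1
m5 = m2 AND m4 = 0 AND 1 = 0
m6 = m4 OR m5 = 1 OR 0 = 1
m7 = m6 OR m4 = 1 OR 1 = 1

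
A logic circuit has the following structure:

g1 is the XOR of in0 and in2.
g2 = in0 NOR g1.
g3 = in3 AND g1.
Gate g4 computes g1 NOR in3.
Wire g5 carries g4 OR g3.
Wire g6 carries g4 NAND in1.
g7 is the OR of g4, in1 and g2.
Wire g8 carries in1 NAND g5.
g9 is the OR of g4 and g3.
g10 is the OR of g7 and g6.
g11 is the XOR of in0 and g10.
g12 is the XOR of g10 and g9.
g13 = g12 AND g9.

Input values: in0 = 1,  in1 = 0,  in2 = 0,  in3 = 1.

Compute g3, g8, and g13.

g3 = 1; g8 = 1; g13 = 0

g1 = in0 XOR in2 = 1 XOR 0 = 1
g2 = in0 NOR g1 = 1 NOR 1 = 0
g3 = in3 AND g1 = 1 AND 1 = 1
g4 = g1 NOR in3 = 1 NOR 1 = 0
g5 = g4 OR g3 = 0 OR 1 = 1
g6 = g4 NAND in1 = 0 NAND 0 = 1
g7 = g4 OR in1 OR g2 = 0 OR 0 OR 0 = 0
g8 = in1 NAND g5 = 0 NAND 1 = 1
g9 = g4 OR g3 = 0 OR 1 = 1
g10 = g7 OR g6 = 0 OR 1 = 1
g12 = g10 XOR g9 = 1 XOR 1 = 0
g13 = g12 AND g9 = 0 AND 1 = 0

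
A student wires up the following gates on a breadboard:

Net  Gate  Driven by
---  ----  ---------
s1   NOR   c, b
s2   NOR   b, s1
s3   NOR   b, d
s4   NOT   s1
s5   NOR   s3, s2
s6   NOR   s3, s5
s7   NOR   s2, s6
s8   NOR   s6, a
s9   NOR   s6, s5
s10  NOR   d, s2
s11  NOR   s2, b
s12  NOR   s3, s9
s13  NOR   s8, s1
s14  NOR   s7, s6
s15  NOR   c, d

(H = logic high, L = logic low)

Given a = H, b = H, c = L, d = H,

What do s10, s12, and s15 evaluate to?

s1 = c NOR b = L NOR H = L
s2 = b NOR s1 = H NOR L = L
s3 = b NOR d = H NOR H = L
s5 = s3 NOR s2 = L NOR L = H
s6 = s3 NOR s5 = L NOR H = L
s9 = s6 NOR s5 = L NOR H = L
s10 = d NOR s2 = H NOR L = L
s12 = s3 NOR s9 = L NOR L = H
s15 = c NOR d = L NOR H = L

s10 = L  s12 = H  s15 = L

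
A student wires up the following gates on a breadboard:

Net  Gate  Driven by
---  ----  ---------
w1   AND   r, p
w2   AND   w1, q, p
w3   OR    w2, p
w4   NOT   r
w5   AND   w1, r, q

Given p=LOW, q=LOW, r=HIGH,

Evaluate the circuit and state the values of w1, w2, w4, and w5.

w1 = LOW, w2 = LOW, w4 = LOW, w5 = LOW

w1 = r AND p = HIGH AND LOW = LOW
w2 = w1 AND q AND p = LOW AND LOW AND LOW = LOW
w4 = NOT r = NOT HIGH = LOW
w5 = w1 AND r AND q = LOW AND HIGH AND LOW = LOW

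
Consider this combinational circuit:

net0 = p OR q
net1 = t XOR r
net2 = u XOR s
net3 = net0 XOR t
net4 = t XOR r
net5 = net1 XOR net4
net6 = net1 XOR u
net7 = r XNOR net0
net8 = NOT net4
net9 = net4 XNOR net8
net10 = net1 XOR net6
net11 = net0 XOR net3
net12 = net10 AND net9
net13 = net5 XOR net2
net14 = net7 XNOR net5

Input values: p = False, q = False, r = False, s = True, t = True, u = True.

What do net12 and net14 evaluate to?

net0 = p OR q = False OR False = False
net1 = t XOR r = True XOR False = True
net4 = t XOR r = True XOR False = True
net5 = net1 XOR net4 = True XOR True = False
net6 = net1 XOR u = True XOR True = False
net7 = r XNOR net0 = False XNOR False = True
net8 = NOT net4 = NOT True = False
net9 = net4 XNOR net8 = True XNOR False = False
net10 = net1 XOR net6 = True XOR False = True
net12 = net10 AND net9 = True AND False = False
net14 = net7 XNOR net5 = True XNOR False = False

net12 = False, net14 = False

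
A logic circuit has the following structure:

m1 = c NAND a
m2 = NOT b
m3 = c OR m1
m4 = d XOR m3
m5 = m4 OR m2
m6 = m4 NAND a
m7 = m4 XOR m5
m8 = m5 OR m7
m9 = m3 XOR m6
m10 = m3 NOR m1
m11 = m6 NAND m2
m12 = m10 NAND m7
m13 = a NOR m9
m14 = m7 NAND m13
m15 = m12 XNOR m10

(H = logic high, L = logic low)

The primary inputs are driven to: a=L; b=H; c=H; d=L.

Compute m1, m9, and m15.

m1 = c NAND a = H NAND L = H
m2 = NOT b = NOT H = L
m3 = c OR m1 = H OR H = H
m4 = d XOR m3 = L XOR H = H
m5 = m4 OR m2 = H OR L = H
m6 = m4 NAND a = H NAND L = H
m7 = m4 XOR m5 = H XOR H = L
m9 = m3 XOR m6 = H XOR H = L
m10 = m3 NOR m1 = H NOR H = L
m12 = m10 NAND m7 = L NAND L = H
m15 = m12 XNOR m10 = H XNOR L = L

m1 = H, m9 = L, m15 = L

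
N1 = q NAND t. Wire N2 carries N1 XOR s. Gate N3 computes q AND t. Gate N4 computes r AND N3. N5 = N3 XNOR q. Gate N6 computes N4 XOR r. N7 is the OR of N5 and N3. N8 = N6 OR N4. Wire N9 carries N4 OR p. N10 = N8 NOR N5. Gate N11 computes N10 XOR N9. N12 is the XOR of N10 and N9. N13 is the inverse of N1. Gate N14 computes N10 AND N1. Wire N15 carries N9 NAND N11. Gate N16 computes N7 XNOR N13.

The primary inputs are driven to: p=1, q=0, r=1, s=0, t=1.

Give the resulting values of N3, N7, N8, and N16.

N3 = 0; N7 = 1; N8 = 1; N16 = 0

N1 = q NAND t = 0 NAND 1 = 1
N3 = q AND t = 0 AND 1 = 0
N4 = r AND N3 = 1 AND 0 = 0
N5 = N3 XNOR q = 0 XNOR 0 = 1
N6 = N4 XOR r = 0 XOR 1 = 1
N7 = N5 OR N3 = 1 OR 0 = 1
N8 = N6 OR N4 = 1 OR 0 = 1
N13 = NOT N1 = NOT 1 = 0
N16 = N7 XNOR N13 = 1 XNOR 0 = 0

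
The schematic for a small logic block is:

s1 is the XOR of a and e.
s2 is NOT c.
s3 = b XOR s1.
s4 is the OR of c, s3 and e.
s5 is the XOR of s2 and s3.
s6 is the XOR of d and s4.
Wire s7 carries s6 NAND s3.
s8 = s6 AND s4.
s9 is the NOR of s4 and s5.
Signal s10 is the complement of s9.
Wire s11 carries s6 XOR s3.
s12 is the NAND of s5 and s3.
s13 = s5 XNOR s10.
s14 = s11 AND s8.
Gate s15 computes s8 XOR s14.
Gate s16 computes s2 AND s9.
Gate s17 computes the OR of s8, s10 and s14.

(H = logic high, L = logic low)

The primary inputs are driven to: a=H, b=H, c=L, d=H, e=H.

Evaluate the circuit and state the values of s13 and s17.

s13 = L, s17 = H

s1 = a XOR e = H XOR H = L
s2 = NOT c = NOT L = H
s3 = b XOR s1 = H XOR L = H
s4 = c OR s3 OR e = L OR H OR H = H
s5 = s2 XOR s3 = H XOR H = L
s6 = d XOR s4 = H XOR H = L
s8 = s6 AND s4 = L AND H = L
s9 = s4 NOR s5 = H NOR L = L
s10 = NOT s9 = NOT L = H
s11 = s6 XOR s3 = L XOR H = H
s13 = s5 XNOR s10 = L XNOR H = L
s14 = s11 AND s8 = H AND L = L
s17 = s8 OR s10 OR s14 = L OR H OR L = H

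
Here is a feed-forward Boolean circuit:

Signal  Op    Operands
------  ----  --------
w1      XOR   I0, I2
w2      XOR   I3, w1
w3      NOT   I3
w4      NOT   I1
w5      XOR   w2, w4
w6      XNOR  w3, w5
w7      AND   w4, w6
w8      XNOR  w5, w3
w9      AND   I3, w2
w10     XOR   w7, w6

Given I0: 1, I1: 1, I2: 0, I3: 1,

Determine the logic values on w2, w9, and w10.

w2 = 0, w9 = 0, w10 = 1

w1 = I0 XOR I2 = 1 XOR 0 = 1
w2 = I3 XOR w1 = 1 XOR 1 = 0
w3 = NOT I3 = NOT 1 = 0
w4 = NOT I1 = NOT 1 = 0
w5 = w2 XOR w4 = 0 XOR 0 = 0
w6 = w3 XNOR w5 = 0 XNOR 0 = 1
w7 = w4 AND w6 = 0 AND 1 = 0
w9 = I3 AND w2 = 1 AND 0 = 0
w10 = w7 XOR w6 = 0 XOR 1 = 1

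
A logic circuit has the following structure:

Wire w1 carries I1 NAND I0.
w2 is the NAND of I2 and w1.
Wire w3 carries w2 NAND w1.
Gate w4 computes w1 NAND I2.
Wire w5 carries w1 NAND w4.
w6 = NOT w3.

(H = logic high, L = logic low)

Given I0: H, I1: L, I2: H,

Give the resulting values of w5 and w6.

w5 = H, w6 = L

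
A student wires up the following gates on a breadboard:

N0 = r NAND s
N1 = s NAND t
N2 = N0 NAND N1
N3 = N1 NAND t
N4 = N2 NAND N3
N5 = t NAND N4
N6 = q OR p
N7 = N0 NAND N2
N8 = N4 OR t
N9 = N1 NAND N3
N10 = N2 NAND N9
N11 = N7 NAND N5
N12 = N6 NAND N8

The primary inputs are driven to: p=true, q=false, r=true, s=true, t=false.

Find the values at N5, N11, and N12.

N5 = true  N11 = false  N12 = true

N0 = r NAND s = true NAND true = false
N1 = s NAND t = true NAND false = true
N2 = N0 NAND N1 = false NAND true = true
N3 = N1 NAND t = true NAND false = true
N4 = N2 NAND N3 = true NAND true = false
N5 = t NAND N4 = false NAND false = true
N6 = q OR p = false OR true = true
N7 = N0 NAND N2 = false NAND true = true
N8 = N4 OR t = false OR false = false
N11 = N7 NAND N5 = true NAND true = false
N12 = N6 NAND N8 = true NAND false = true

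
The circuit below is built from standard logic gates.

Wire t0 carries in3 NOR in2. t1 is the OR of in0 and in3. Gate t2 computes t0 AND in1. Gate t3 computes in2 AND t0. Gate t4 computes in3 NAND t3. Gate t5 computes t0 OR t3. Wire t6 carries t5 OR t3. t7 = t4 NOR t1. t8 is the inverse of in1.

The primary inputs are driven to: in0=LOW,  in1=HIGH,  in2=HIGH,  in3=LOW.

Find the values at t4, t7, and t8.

t4 = HIGH, t7 = LOW, t8 = LOW

t0 = in3 NOR in2 = LOW NOR HIGH = LOW
t1 = in0 OR in3 = LOW OR LOW = LOW
t3 = in2 AND t0 = HIGH AND LOW = LOW
t4 = in3 NAND t3 = LOW NAND LOW = HIGH
t7 = t4 NOR t1 = HIGH NOR LOW = LOW
t8 = NOT in1 = NOT HIGH = LOW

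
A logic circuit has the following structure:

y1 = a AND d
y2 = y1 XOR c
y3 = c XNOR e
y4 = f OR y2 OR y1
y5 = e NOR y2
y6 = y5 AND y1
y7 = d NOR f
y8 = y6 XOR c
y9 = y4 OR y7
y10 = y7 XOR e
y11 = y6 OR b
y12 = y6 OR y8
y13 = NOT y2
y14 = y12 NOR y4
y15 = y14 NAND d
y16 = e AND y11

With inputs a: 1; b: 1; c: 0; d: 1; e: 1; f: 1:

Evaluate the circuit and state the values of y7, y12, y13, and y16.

y1 = a AND d = 1 AND 1 = 1
y2 = y1 XOR c = 1 XOR 0 = 1
y5 = e NOR y2 = 1 NOR 1 = 0
y6 = y5 AND y1 = 0 AND 1 = 0
y7 = d NOR f = 1 NOR 1 = 0
y8 = y6 XOR c = 0 XOR 0 = 0
y11 = y6 OR b = 0 OR 1 = 1
y12 = y6 OR y8 = 0 OR 0 = 0
y13 = NOT y2 = NOT 1 = 0
y16 = e AND y11 = 1 AND 1 = 1

y7 = 0  y12 = 0  y13 = 0  y16 = 1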